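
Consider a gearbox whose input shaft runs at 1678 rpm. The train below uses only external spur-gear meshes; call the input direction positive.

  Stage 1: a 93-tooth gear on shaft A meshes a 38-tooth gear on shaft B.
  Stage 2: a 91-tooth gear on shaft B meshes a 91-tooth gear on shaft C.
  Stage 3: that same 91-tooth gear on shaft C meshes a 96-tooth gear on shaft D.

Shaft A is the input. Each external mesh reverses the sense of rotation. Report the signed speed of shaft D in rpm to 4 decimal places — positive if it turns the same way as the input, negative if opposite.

Stage 1 [93T→38T]: ω = 1678.0000×93/38 = 4106.6842 rpm, dir flips to −; running = −4106.6842
Stage 2 [91T→91T]: ω = 4106.6842×91/91 = 4106.6842 rpm, dir flips to +; running = +4106.6842
Stage 3 [91T→96T]: ω = 4106.6842×91/96 = 3892.7944 rpm, dir flips to −; running = −3892.7944

-3892.7944 rpm (opposite to input, |ω| = 3892.7944 rpm)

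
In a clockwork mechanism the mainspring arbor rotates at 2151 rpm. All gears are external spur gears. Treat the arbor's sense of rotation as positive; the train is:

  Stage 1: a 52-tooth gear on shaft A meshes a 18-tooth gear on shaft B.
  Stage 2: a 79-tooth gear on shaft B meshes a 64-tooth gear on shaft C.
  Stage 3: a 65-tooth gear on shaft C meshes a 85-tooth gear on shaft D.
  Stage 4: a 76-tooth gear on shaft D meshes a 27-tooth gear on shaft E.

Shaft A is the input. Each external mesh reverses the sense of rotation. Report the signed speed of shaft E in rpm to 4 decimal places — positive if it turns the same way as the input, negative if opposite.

Stage 1 [52T→18T]: ω = 2151.0000×52/18 = 6214.0000 rpm, dir flips to −; running = −6214.0000
Stage 2 [79T→64T]: ω = 6214.0000×79/64 = 7670.4062 rpm, dir flips to +; running = +7670.4062
Stage 3 [65T→85T]: ω = 7670.4062×65/85 = 5865.6048 rpm, dir flips to −; running = −5865.6048
Stage 4 [76T→27T]: ω = 5865.6048×76/27 = 16510.5912 rpm, dir flips to +; running = +16510.5912

+16510.5912 rpm (same as input, |ω| = 16510.5912 rpm)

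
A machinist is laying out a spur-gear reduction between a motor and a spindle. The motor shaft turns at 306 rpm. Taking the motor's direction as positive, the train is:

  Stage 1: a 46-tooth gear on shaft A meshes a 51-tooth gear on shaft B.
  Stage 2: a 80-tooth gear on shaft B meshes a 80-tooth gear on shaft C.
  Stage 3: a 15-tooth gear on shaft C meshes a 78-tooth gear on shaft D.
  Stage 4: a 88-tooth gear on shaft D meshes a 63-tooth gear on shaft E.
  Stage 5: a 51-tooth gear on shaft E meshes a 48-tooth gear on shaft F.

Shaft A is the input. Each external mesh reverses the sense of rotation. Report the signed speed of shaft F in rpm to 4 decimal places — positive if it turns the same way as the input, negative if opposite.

Stage 1 [46T→51T]: ω = 306.0000×46/51 = 276.0000 rpm, dir flips to −; running = −276.0000
Stage 2 [80T→80T]: ω = 276.0000×80/80 = 276.0000 rpm, dir flips to +; running = +276.0000
Stage 3 [15T→78T]: ω = 276.0000×15/78 = 53.0769 rpm, dir flips to −; running = −53.0769
Stage 4 [88T→63T]: ω = 53.0769×88/63 = 74.1392 rpm, dir flips to +; running = +74.1392
Stage 5 [51T→48T]: ω = 74.1392×51/48 = 78.7729 rpm, dir flips to −; running = −78.7729

-78.7729 rpm (opposite to input, |ω| = 78.7729 rpm)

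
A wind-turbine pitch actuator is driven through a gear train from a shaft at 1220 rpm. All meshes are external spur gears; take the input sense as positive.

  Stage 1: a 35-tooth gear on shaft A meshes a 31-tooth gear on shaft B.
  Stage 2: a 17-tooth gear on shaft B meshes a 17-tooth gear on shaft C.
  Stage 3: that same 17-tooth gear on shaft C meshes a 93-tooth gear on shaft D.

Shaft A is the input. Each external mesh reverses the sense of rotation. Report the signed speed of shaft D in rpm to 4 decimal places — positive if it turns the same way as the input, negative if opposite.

-251.7863 rpm (opposite to input, |ω| = 251.7863 rpm)

Stage 1 [35T→31T]: ω = 1220.0000×35/31 = 1377.4194 rpm, dir flips to −; running = −1377.4194
Stage 2 [17T→17T]: ω = 1377.4194×17/17 = 1377.4194 rpm, dir flips to +; running = +1377.4194
Stage 3 [17T→93T]: ω = 1377.4194×17/93 = 251.7863 rpm, dir flips to −; running = −251.7863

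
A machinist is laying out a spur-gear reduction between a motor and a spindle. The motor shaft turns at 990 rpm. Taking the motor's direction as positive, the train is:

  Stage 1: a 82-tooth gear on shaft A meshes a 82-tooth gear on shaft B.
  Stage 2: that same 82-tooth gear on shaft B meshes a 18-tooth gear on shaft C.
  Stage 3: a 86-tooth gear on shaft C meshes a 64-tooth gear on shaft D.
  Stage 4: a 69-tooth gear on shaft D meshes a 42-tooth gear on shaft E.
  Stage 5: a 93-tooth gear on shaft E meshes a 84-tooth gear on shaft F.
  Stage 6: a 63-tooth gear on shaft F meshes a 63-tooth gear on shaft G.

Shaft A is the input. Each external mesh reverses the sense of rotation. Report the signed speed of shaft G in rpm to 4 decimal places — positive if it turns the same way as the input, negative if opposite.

Stage 1 [82T→82T]: ω = 990.0000×82/82 = 990.0000 rpm, dir flips to −; running = −990.0000
Stage 2 [82T→18T]: ω = 990.0000×82/18 = 4510.0000 rpm, dir flips to +; running = +4510.0000
Stage 3 [86T→64T]: ω = 4510.0000×86/64 = 6060.3125 rpm, dir flips to −; running = −6060.3125
Stage 4 [69T→42T]: ω = 6060.3125×69/42 = 9956.2277 rpm, dir flips to +; running = +9956.2277
Stage 5 [93T→84T]: ω = 9956.2277×93/84 = 11022.9664 rpm, dir flips to −; running = −11022.9664
Stage 6 [63T→63T]: ω = 11022.9664×63/63 = 11022.9664 rpm, dir flips to +; running = +11022.9664

+11022.9664 rpm (same as input, |ω| = 11022.9664 rpm)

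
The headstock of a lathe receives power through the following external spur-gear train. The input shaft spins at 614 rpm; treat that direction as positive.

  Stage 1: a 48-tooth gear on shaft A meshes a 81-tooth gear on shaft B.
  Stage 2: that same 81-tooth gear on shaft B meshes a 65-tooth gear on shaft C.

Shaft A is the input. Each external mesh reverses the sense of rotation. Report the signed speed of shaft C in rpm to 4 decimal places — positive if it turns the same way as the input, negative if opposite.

+453.4154 rpm (same as input, |ω| = 453.4154 rpm)

Stage 1 [48T→81T]: ω = 614.0000×48/81 = 363.8519 rpm, dir flips to −; running = −363.8519
Stage 2 [81T→65T]: ω = 363.8519×81/65 = 453.4154 rpm, dir flips to +; running = +453.4154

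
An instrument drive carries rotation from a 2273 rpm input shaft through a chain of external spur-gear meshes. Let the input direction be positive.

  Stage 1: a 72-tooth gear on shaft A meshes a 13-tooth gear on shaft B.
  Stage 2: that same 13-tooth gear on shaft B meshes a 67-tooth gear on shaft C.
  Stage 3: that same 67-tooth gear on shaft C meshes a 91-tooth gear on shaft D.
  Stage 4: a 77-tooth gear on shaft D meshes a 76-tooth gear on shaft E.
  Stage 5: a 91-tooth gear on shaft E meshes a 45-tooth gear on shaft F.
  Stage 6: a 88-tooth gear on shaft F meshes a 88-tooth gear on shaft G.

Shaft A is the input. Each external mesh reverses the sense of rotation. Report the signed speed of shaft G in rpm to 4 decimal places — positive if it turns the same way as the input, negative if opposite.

+3684.6526 rpm (same as input, |ω| = 3684.6526 rpm)

Stage 1 [72T→13T]: ω = 2273.0000×72/13 = 12588.9231 rpm, dir flips to −; running = −12588.9231
Stage 2 [13T→67T]: ω = 12588.9231×13/67 = 2442.6269 rpm, dir flips to +; running = +2442.6269
Stage 3 [67T→91T]: ω = 2442.6269×67/91 = 1798.4176 rpm, dir flips to −; running = −1798.4176
Stage 4 [77T→76T]: ω = 1798.4176×77/76 = 1822.0810 rpm, dir flips to +; running = +1822.0810
Stage 5 [91T→45T]: ω = 1822.0810×91/45 = 3684.6526 rpm, dir flips to −; running = −3684.6526
Stage 6 [88T→88T]: ω = 3684.6526×88/88 = 3684.6526 rpm, dir flips to +; running = +3684.6526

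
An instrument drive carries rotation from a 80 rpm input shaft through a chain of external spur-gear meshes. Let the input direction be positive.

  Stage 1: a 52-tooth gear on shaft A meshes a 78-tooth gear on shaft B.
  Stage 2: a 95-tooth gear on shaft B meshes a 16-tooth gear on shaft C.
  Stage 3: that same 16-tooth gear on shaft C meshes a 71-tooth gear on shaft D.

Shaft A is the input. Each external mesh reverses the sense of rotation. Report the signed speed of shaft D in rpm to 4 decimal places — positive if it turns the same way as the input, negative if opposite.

Stage 1 [52T→78T]: ω = 80.0000×52/78 = 53.3333 rpm, dir flips to −; running = −53.3333
Stage 2 [95T→16T]: ω = 53.3333×95/16 = 316.6667 rpm, dir flips to +; running = +316.6667
Stage 3 [16T→71T]: ω = 316.6667×16/71 = 71.3615 rpm, dir flips to −; running = −71.3615

-71.3615 rpm (opposite to input, |ω| = 71.3615 rpm)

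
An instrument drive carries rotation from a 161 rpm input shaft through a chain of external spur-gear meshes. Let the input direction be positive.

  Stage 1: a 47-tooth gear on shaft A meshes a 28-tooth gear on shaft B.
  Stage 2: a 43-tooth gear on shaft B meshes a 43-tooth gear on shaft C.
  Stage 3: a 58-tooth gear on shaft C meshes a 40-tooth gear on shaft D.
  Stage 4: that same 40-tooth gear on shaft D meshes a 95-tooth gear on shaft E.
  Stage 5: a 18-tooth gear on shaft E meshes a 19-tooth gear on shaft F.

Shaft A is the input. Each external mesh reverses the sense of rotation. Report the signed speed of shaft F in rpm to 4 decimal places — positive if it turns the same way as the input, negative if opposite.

Stage 1 [47T→28T]: ω = 161.0000×47/28 = 270.2500 rpm, dir flips to −; running = −270.2500
Stage 2 [43T→43T]: ω = 270.2500×43/43 = 270.2500 rpm, dir flips to +; running = +270.2500
Stage 3 [58T→40T]: ω = 270.2500×58/40 = 391.8625 rpm, dir flips to −; running = −391.8625
Stage 4 [40T→95T]: ω = 391.8625×40/95 = 164.9947 rpm, dir flips to +; running = +164.9947
Stage 5 [18T→19T]: ω = 164.9947×18/19 = 156.3108 rpm, dir flips to −; running = −156.3108

-156.3108 rpm (opposite to input, |ω| = 156.3108 rpm)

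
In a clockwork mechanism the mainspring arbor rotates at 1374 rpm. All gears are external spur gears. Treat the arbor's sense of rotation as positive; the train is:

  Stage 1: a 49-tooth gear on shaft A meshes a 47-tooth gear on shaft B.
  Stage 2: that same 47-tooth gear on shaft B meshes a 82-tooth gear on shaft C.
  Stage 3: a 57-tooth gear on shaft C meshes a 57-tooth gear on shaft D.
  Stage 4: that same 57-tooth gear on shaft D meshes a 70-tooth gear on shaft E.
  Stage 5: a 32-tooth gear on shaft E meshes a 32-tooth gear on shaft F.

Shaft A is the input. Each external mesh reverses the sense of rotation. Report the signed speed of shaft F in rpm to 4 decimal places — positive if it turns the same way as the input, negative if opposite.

Stage 1 [49T→47T]: ω = 1374.0000×49/47 = 1432.4681 rpm, dir flips to −; running = −1432.4681
Stage 2 [47T→82T]: ω = 1432.4681×47/82 = 821.0488 rpm, dir flips to +; running = +821.0488
Stage 3 [57T→57T]: ω = 821.0488×57/57 = 821.0488 rpm, dir flips to −; running = −821.0488
Stage 4 [57T→70T]: ω = 821.0488×57/70 = 668.5683 rpm, dir flips to +; running = +668.5683
Stage 5 [32T→32T]: ω = 668.5683×32/32 = 668.5683 rpm, dir flips to −; running = −668.5683

-668.5683 rpm (opposite to input, |ω| = 668.5683 rpm)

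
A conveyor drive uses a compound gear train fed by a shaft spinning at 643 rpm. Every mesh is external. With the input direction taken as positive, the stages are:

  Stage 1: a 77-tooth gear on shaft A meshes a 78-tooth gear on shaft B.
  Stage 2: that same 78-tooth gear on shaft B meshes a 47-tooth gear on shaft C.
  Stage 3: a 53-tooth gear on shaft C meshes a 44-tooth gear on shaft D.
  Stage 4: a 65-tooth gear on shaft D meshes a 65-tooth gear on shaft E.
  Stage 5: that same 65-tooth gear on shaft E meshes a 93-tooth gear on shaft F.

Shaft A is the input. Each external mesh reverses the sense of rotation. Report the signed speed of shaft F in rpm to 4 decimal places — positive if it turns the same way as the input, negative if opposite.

Stage 1 [77T→78T]: ω = 643.0000×77/78 = 634.7564 rpm, dir flips to −; running = −634.7564
Stage 2 [78T→47T]: ω = 634.7564×78/47 = 1053.4255 rpm, dir flips to +; running = +1053.4255
Stage 3 [53T→44T]: ω = 1053.4255×53/44 = 1268.8989 rpm, dir flips to −; running = −1268.8989
Stage 4 [65T→65T]: ω = 1268.8989×65/65 = 1268.8989 rpm, dir flips to +; running = +1268.8989
Stage 5 [65T→93T]: ω = 1268.8989×65/93 = 886.8648 rpm, dir flips to −; running = −886.8648

-886.8648 rpm (opposite to input, |ω| = 886.8648 rpm)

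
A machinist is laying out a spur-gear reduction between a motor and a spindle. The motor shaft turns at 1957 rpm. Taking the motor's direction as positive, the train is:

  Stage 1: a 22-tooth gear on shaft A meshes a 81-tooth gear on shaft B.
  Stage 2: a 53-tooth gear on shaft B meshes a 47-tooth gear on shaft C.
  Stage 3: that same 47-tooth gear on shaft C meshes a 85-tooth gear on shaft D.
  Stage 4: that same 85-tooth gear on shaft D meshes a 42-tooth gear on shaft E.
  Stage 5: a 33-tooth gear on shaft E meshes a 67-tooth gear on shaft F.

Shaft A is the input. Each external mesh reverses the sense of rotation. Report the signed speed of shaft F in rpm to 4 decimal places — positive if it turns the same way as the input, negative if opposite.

Stage 1 [22T→81T]: ω = 1957.0000×22/81 = 531.5309 rpm, dir flips to −; running = −531.5309
Stage 2 [53T→47T]: ω = 531.5309×53/47 = 599.3859 rpm, dir flips to +; running = +599.3859
Stage 3 [47T→85T]: ω = 599.3859×47/85 = 331.4251 rpm, dir flips to −; running = −331.4251
Stage 4 [85T→42T]: ω = 331.4251×85/42 = 670.7413 rpm, dir flips to +; running = +670.7413
Stage 5 [33T→67T]: ω = 670.7413×33/67 = 330.3651 rpm, dir flips to −; running = −330.3651

-330.3651 rpm (opposite to input, |ω| = 330.3651 rpm)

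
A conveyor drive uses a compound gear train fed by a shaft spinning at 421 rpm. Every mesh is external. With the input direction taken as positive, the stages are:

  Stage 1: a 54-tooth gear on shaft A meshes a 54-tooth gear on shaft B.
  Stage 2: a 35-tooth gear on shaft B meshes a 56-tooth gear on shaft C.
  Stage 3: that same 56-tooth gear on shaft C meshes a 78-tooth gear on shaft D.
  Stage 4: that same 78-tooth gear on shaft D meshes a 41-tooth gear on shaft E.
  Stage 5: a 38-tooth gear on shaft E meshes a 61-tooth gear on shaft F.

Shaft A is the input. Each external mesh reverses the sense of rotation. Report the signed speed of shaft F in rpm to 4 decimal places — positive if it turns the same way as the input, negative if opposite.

Stage 1 [54T→54T]: ω = 421.0000×54/54 = 421.0000 rpm, dir flips to −; running = −421.0000
Stage 2 [35T→56T]: ω = 421.0000×35/56 = 263.1250 rpm, dir flips to +; running = +263.1250
Stage 3 [56T→78T]: ω = 263.1250×56/78 = 188.9103 rpm, dir flips to −; running = −188.9103
Stage 4 [78T→41T]: ω = 188.9103×78/41 = 359.3902 rpm, dir flips to +; running = +359.3902
Stage 5 [38T→61T]: ω = 359.3902×38/61 = 223.8824 rpm, dir flips to −; running = −223.8824

-223.8824 rpm (opposite to input, |ω| = 223.8824 rpm)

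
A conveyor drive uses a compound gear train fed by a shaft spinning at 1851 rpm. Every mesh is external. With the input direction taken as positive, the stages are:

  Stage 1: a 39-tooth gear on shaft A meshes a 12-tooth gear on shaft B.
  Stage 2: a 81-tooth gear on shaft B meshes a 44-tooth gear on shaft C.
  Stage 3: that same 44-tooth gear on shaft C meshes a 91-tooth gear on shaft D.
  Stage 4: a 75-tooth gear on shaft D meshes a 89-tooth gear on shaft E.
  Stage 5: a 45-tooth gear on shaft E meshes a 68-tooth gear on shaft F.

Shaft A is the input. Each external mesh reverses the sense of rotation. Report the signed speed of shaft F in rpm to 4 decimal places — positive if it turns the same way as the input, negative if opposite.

Stage 1 [39T→12T]: ω = 1851.0000×39/12 = 6015.7500 rpm, dir flips to −; running = −6015.7500
Stage 2 [81T→44T]: ω = 6015.7500×81/44 = 11074.4489 rpm, dir flips to +; running = +11074.4489
Stage 3 [44T→91T]: ω = 11074.4489×44/91 = 5354.6786 rpm, dir flips to −; running = −5354.6786
Stage 4 [75T→89T]: ω = 5354.6786×75/89 = 4512.3696 rpm, dir flips to +; running = +4512.3696
Stage 5 [45T→68T]: ω = 4512.3696×45/68 = 2986.1269 rpm, dir flips to −; running = −2986.1269

-2986.1269 rpm (opposite to input, |ω| = 2986.1269 rpm)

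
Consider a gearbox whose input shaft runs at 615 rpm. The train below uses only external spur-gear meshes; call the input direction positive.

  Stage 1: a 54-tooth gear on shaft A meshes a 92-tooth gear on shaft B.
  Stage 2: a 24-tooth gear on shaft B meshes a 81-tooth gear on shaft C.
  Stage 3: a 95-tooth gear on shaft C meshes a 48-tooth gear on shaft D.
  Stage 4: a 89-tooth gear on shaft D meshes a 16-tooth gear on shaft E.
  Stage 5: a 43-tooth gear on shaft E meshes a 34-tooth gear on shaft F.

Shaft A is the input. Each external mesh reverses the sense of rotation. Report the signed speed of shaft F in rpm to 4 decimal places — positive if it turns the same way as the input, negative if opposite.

-1489.1869 rpm (opposite to input, |ω| = 1489.1869 rpm)

Stage 1 [54T→92T]: ω = 615.0000×54/92 = 360.9783 rpm, dir flips to −; running = −360.9783
Stage 2 [24T→81T]: ω = 360.9783×24/81 = 106.9565 rpm, dir flips to +; running = +106.9565
Stage 3 [95T→48T]: ω = 106.9565×95/48 = 211.6848 rpm, dir flips to −; running = −211.6848
Stage 4 [89T→16T]: ω = 211.6848×89/16 = 1177.4966 rpm, dir flips to +; running = +1177.4966
Stage 5 [43T→34T]: ω = 1177.4966×43/34 = 1489.1869 rpm, dir flips to −; running = −1489.1869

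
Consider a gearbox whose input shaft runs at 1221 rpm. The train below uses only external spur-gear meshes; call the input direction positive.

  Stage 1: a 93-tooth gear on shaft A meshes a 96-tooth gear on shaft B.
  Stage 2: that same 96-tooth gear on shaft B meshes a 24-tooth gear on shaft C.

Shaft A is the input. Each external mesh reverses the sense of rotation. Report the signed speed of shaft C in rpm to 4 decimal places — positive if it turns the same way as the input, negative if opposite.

Stage 1 [93T→96T]: ω = 1221.0000×93/96 = 1182.8438 rpm, dir flips to −; running = −1182.8438
Stage 2 [96T→24T]: ω = 1182.8438×96/24 = 4731.3750 rpm, dir flips to +; running = +4731.3750

+4731.3750 rpm (same as input, |ω| = 4731.3750 rpm)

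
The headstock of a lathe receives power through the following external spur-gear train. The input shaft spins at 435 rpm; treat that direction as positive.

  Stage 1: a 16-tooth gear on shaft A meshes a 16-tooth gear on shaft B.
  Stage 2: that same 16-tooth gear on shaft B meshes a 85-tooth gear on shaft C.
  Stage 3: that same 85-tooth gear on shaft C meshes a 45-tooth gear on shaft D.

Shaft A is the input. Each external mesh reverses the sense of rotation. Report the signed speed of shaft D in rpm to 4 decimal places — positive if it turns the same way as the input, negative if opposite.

Stage 1 [16T→16T]: ω = 435.0000×16/16 = 435.0000 rpm, dir flips to −; running = −435.0000
Stage 2 [16T→85T]: ω = 435.0000×16/85 = 81.8824 rpm, dir flips to +; running = +81.8824
Stage 3 [85T→45T]: ω = 81.8824×85/45 = 154.6667 rpm, dir flips to −; running = −154.6667

-154.6667 rpm (opposite to input, |ω| = 154.6667 rpm)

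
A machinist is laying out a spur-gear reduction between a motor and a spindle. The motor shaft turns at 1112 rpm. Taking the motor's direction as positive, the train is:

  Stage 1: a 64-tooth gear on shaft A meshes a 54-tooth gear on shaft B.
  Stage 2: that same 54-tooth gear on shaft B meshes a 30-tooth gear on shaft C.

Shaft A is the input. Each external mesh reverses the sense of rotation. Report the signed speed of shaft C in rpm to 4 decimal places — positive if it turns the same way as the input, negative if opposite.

Stage 1 [64T→54T]: ω = 1112.0000×64/54 = 1317.9259 rpm, dir flips to −; running = −1317.9259
Stage 2 [54T→30T]: ω = 1317.9259×54/30 = 2372.2667 rpm, dir flips to +; running = +2372.2667

+2372.2667 rpm (same as input, |ω| = 2372.2667 rpm)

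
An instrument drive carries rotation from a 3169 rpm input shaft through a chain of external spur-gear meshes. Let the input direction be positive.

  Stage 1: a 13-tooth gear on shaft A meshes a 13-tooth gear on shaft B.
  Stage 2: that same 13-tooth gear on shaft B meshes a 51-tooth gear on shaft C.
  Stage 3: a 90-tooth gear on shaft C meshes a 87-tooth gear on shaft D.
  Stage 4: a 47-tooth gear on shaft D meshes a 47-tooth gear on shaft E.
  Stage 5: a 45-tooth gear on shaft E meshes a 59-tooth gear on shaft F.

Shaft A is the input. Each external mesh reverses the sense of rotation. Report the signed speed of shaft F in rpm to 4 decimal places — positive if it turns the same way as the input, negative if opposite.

-637.3517 rpm (opposite to input, |ω| = 637.3517 rpm)

Stage 1 [13T→13T]: ω = 3169.0000×13/13 = 3169.0000 rpm, dir flips to −; running = −3169.0000
Stage 2 [13T→51T]: ω = 3169.0000×13/51 = 807.7843 rpm, dir flips to +; running = +807.7843
Stage 3 [90T→87T]: ω = 807.7843×90/87 = 835.6389 rpm, dir flips to −; running = −835.6389
Stage 4 [47T→47T]: ω = 835.6389×47/47 = 835.6389 rpm, dir flips to +; running = +835.6389
Stage 5 [45T→59T]: ω = 835.6389×45/59 = 637.3517 rpm, dir flips to −; running = −637.3517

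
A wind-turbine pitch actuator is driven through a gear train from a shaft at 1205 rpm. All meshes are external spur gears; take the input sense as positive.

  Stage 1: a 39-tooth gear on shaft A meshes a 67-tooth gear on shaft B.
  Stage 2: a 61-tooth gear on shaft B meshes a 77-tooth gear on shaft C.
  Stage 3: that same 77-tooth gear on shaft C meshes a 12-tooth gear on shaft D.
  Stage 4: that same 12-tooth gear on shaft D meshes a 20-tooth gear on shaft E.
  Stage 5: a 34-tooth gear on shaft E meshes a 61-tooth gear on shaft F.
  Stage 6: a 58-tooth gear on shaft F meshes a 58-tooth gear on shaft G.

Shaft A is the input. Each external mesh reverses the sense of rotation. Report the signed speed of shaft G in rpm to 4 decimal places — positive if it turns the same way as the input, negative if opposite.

Stage 1 [39T→67T]: ω = 1205.0000×39/67 = 701.4179 rpm, dir flips to −; running = −701.4179
Stage 2 [61T→77T]: ω = 701.4179×61/77 = 555.6687 rpm, dir flips to +; running = +555.6687
Stage 3 [77T→12T]: ω = 555.6687×77/12 = 3565.5410 rpm, dir flips to −; running = −3565.5410
Stage 4 [12T→20T]: ω = 3565.5410×12/20 = 2139.3246 rpm, dir flips to +; running = +2139.3246
Stage 5 [34T→61T]: ω = 2139.3246×34/61 = 1192.4104 rpm, dir flips to −; running = −1192.4104
Stage 6 [58T→58T]: ω = 1192.4104×58/58 = 1192.4104 rpm, dir flips to +; running = +1192.4104

+1192.4104 rpm (same as input, |ω| = 1192.4104 rpm)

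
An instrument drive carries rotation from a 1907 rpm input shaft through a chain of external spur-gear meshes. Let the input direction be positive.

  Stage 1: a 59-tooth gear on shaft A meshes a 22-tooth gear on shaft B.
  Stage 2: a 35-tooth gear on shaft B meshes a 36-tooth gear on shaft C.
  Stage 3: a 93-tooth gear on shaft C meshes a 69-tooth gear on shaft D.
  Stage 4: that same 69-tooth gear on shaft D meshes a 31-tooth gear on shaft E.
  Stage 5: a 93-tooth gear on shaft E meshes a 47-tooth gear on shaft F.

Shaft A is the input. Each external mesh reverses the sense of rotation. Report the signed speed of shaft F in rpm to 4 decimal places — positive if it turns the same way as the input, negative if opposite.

-29515.6202 rpm (opposite to input, |ω| = 29515.6202 rpm)

Stage 1 [59T→22T]: ω = 1907.0000×59/22 = 5114.2273 rpm, dir flips to −; running = −5114.2273
Stage 2 [35T→36T]: ω = 5114.2273×35/36 = 4972.1654 rpm, dir flips to +; running = +4972.1654
Stage 3 [93T→69T]: ω = 4972.1654×93/69 = 6701.6142 rpm, dir flips to −; running = −6701.6142
Stage 4 [69T→31T]: ω = 6701.6142×69/31 = 14916.4962 rpm, dir flips to +; running = +14916.4962
Stage 5 [93T→47T]: ω = 14916.4962×93/47 = 29515.6202 rpm, dir flips to −; running = −29515.6202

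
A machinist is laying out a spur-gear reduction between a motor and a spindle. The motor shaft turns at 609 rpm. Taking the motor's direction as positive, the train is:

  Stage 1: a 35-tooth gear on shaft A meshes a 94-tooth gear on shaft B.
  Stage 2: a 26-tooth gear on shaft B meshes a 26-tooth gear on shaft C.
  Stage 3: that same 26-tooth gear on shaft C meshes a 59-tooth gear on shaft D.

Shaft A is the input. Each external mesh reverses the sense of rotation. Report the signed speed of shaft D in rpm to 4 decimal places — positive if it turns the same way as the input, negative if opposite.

-99.9261 rpm (opposite to input, |ω| = 99.9261 rpm)

Stage 1 [35T→94T]: ω = 609.0000×35/94 = 226.7553 rpm, dir flips to −; running = −226.7553
Stage 2 [26T→26T]: ω = 226.7553×26/26 = 226.7553 rpm, dir flips to +; running = +226.7553
Stage 3 [26T→59T]: ω = 226.7553×26/59 = 99.9261 rpm, dir flips to −; running = −99.9261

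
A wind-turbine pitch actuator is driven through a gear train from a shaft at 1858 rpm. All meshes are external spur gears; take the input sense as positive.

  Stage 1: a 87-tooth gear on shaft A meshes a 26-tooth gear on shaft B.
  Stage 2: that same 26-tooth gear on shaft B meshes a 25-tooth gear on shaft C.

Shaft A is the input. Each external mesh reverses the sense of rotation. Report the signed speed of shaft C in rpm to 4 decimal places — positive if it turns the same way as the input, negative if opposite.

+6465.8400 rpm (same as input, |ω| = 6465.8400 rpm)

Stage 1 [87T→26T]: ω = 1858.0000×87/26 = 6217.1538 rpm, dir flips to −; running = −6217.1538
Stage 2 [26T→25T]: ω = 6217.1538×26/25 = 6465.8400 rpm, dir flips to +; running = +6465.8400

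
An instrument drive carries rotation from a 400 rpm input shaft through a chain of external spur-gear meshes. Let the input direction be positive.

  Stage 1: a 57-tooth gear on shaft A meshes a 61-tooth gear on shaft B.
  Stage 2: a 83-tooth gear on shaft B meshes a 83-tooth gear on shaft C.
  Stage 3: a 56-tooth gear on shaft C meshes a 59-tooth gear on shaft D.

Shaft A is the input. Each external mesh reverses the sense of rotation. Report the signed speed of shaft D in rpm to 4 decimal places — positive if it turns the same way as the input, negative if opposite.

Stage 1 [57T→61T]: ω = 400.0000×57/61 = 373.7705 rpm, dir flips to −; running = −373.7705
Stage 2 [83T→83T]: ω = 373.7705×83/83 = 373.7705 rpm, dir flips to +; running = +373.7705
Stage 3 [56T→59T]: ω = 373.7705×56/59 = 354.7652 rpm, dir flips to −; running = −354.7652

-354.7652 rpm (opposite to input, |ω| = 354.7652 rpm)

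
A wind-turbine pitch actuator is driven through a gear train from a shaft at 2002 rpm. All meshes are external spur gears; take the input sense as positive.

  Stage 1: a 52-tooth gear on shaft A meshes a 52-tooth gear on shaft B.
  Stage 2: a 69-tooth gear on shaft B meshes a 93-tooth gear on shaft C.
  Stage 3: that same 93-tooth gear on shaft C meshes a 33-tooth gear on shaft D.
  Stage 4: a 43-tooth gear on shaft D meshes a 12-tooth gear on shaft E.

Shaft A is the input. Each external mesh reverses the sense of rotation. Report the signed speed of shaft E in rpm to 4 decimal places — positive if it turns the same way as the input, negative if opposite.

Stage 1 [52T→52T]: ω = 2002.0000×52/52 = 2002.0000 rpm, dir flips to −; running = −2002.0000
Stage 2 [69T→93T]: ω = 2002.0000×69/93 = 1485.3548 rpm, dir flips to +; running = +1485.3548
Stage 3 [93T→33T]: ω = 1485.3548×93/33 = 4186.0000 rpm, dir flips to −; running = −4186.0000
Stage 4 [43T→12T]: ω = 4186.0000×43/12 = 14999.8333 rpm, dir flips to +; running = +14999.8333

+14999.8333 rpm (same as input, |ω| = 14999.8333 rpm)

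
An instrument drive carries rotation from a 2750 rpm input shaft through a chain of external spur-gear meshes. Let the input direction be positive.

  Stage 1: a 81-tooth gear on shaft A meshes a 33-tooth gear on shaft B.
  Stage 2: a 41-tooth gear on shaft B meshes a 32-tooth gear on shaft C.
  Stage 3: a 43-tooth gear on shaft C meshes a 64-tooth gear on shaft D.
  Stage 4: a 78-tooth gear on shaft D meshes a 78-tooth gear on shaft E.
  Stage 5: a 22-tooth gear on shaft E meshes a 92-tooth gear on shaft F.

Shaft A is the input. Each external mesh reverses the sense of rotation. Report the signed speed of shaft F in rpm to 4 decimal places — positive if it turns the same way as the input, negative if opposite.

-1389.5078 rpm (opposite to input, |ω| = 1389.5078 rpm)

Stage 1 [81T→33T]: ω = 2750.0000×81/33 = 6750.0000 rpm, dir flips to −; running = −6750.0000
Stage 2 [41T→32T]: ω = 6750.0000×41/32 = 8648.4375 rpm, dir flips to +; running = +8648.4375
Stage 3 [43T→64T]: ω = 8648.4375×43/64 = 5810.6689 rpm, dir flips to −; running = −5810.6689
Stage 4 [78T→78T]: ω = 5810.6689×78/78 = 5810.6689 rpm, dir flips to +; running = +5810.6689
Stage 5 [22T→92T]: ω = 5810.6689×22/92 = 1389.5078 rpm, dir flips to −; running = −1389.5078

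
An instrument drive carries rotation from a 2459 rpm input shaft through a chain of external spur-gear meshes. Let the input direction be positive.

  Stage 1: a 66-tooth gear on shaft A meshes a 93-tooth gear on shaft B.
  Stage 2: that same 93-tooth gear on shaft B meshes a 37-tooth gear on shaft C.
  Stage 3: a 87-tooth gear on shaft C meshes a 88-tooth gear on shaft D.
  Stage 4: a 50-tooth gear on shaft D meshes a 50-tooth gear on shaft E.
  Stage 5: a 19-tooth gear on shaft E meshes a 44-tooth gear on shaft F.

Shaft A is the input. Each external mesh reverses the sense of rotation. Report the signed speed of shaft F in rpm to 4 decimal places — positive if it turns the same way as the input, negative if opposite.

-1872.5708 rpm (opposite to input, |ω| = 1872.5708 rpm)

Stage 1 [66T→93T]: ω = 2459.0000×66/93 = 1745.0968 rpm, dir flips to −; running = −1745.0968
Stage 2 [93T→37T]: ω = 1745.0968×93/37 = 4386.3243 rpm, dir flips to +; running = +4386.3243
Stage 3 [87T→88T]: ω = 4386.3243×87/88 = 4336.4797 rpm, dir flips to −; running = −4336.4797
Stage 4 [50T→50T]: ω = 4336.4797×50/50 = 4336.4797 rpm, dir flips to +; running = +4336.4797
Stage 5 [19T→44T]: ω = 4336.4797×19/44 = 1872.5708 rpm, dir flips to −; running = −1872.5708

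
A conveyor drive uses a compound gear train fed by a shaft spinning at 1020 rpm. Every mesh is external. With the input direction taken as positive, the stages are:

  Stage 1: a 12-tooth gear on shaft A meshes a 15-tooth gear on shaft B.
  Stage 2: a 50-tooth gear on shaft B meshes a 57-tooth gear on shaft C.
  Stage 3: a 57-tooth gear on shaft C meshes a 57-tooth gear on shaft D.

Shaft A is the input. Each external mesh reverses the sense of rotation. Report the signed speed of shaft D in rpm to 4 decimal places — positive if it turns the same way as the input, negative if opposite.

Stage 1 [12T→15T]: ω = 1020.0000×12/15 = 816.0000 rpm, dir flips to −; running = −816.0000
Stage 2 [50T→57T]: ω = 816.0000×50/57 = 715.7895 rpm, dir flips to +; running = +715.7895
Stage 3 [57T→57T]: ω = 715.7895×57/57 = 715.7895 rpm, dir flips to −; running = −715.7895

-715.7895 rpm (opposite to input, |ω| = 715.7895 rpm)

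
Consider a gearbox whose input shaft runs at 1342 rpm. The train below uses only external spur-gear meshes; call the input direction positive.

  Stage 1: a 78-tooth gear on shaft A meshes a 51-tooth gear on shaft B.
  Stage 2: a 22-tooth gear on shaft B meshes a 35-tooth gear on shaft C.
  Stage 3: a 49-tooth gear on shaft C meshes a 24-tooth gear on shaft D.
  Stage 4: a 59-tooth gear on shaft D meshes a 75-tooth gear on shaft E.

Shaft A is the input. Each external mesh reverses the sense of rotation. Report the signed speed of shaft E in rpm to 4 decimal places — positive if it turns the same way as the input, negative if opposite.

Stage 1 [78T→51T]: ω = 1342.0000×78/51 = 2052.4706 rpm, dir flips to −; running = −2052.4706
Stage 2 [22T→35T]: ω = 2052.4706×22/35 = 1290.1244 rpm, dir flips to +; running = +1290.1244
Stage 3 [49T→24T]: ω = 1290.1244×49/24 = 2634.0039 rpm, dir flips to −; running = −2634.0039
Stage 4 [59T→75T]: ω = 2634.0039×59/75 = 2072.0831 rpm, dir flips to +; running = +2072.0831

+2072.0831 rpm (same as input, |ω| = 2072.0831 rpm)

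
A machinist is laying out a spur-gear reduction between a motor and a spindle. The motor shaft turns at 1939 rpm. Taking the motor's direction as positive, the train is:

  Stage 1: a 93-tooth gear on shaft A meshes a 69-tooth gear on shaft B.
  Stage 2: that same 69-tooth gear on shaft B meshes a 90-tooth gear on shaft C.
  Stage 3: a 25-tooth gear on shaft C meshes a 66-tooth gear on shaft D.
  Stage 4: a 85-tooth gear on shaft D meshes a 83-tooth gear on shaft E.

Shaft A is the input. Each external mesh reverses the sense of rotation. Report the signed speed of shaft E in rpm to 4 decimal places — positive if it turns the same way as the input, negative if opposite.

+777.2400 rpm (same as input, |ω| = 777.2400 rpm)

Stage 1 [93T→69T]: ω = 1939.0000×93/69 = 2613.4348 rpm, dir flips to −; running = −2613.4348
Stage 2 [69T→90T]: ω = 2613.4348×69/90 = 2003.6333 rpm, dir flips to +; running = +2003.6333
Stage 3 [25T→66T]: ω = 2003.6333×25/66 = 758.9520 rpm, dir flips to −; running = −758.9520
Stage 4 [85T→83T]: ω = 758.9520×85/83 = 777.2400 rpm, dir flips to +; running = +777.2400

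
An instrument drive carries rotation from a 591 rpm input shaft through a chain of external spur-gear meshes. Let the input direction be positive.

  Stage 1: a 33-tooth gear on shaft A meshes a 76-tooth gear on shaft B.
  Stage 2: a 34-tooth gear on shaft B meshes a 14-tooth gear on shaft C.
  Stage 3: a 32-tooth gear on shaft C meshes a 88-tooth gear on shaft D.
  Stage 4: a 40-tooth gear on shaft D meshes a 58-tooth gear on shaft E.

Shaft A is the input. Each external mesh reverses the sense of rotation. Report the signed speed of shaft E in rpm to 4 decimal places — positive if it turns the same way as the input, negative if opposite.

Stage 1 [33T→76T]: ω = 591.0000×33/76 = 256.6184 rpm, dir flips to −; running = −256.6184
Stage 2 [34T→14T]: ω = 256.6184×34/14 = 623.2162 rpm, dir flips to +; running = +623.2162
Stage 3 [32T→88T]: ω = 623.2162×32/88 = 226.6241 rpm, dir flips to −; running = −226.6241
Stage 4 [40T→58T]: ω = 226.6241×40/58 = 156.2925 rpm, dir flips to +; running = +156.2925

+156.2925 rpm (same as input, |ω| = 156.2925 rpm)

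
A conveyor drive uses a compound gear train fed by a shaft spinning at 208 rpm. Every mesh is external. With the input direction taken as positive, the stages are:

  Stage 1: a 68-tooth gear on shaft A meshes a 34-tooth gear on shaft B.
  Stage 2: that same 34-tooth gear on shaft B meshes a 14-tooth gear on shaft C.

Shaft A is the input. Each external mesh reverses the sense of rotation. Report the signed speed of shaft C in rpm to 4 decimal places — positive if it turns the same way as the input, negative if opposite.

+1010.2857 rpm (same as input, |ω| = 1010.2857 rpm)

Stage 1 [68T→34T]: ω = 208.0000×68/34 = 416.0000 rpm, dir flips to −; running = −416.0000
Stage 2 [34T→14T]: ω = 416.0000×34/14 = 1010.2857 rpm, dir flips to +; running = +1010.2857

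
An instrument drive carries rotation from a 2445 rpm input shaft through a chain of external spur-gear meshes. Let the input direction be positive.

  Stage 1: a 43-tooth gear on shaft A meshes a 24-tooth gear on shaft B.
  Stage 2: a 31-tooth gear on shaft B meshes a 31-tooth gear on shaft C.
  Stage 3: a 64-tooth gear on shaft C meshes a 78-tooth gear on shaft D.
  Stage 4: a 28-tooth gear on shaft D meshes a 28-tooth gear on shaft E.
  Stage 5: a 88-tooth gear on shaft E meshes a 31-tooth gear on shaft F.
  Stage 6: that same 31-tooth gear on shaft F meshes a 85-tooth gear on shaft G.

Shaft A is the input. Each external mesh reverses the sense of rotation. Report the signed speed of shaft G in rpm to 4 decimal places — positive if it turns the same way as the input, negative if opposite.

+3721.2187 rpm (same as input, |ω| = 3721.2187 rpm)

Stage 1 [43T→24T]: ω = 2445.0000×43/24 = 4380.6250 rpm, dir flips to −; running = −4380.6250
Stage 2 [31T→31T]: ω = 4380.6250×31/31 = 4380.6250 rpm, dir flips to +; running = +4380.6250
Stage 3 [64T→78T]: ω = 4380.6250×64/78 = 3594.3590 rpm, dir flips to −; running = −3594.3590
Stage 4 [28T→28T]: ω = 3594.3590×28/28 = 3594.3590 rpm, dir flips to +; running = +3594.3590
Stage 5 [88T→31T]: ω = 3594.3590×88/31 = 10203.3416 rpm, dir flips to −; running = −10203.3416
Stage 6 [31T→85T]: ω = 10203.3416×31/85 = 3721.2187 rpm, dir flips to +; running = +3721.2187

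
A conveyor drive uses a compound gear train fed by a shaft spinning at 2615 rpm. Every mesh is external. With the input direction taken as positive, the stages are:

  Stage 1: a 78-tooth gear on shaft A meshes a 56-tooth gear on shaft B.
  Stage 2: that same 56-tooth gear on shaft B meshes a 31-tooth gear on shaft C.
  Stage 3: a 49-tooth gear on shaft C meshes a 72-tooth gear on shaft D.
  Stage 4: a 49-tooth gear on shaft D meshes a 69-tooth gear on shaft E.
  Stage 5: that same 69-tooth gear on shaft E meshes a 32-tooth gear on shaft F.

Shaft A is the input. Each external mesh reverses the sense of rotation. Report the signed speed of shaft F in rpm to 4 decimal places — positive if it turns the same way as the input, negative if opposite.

-6856.6864 rpm (opposite to input, |ω| = 6856.6864 rpm)

Stage 1 [78T→56T]: ω = 2615.0000×78/56 = 3642.3214 rpm, dir flips to −; running = −3642.3214
Stage 2 [56T→31T]: ω = 3642.3214×56/31 = 6579.6774 rpm, dir flips to +; running = +6579.6774
Stage 3 [49T→72T]: ω = 6579.6774×49/72 = 4477.8360 rpm, dir flips to −; running = −4477.8360
Stage 4 [49T→69T]: ω = 4477.8360×49/69 = 3179.9125 rpm, dir flips to +; running = +3179.9125
Stage 5 [69T→32T]: ω = 3179.9125×69/32 = 6856.6864 rpm, dir flips to −; running = −6856.6864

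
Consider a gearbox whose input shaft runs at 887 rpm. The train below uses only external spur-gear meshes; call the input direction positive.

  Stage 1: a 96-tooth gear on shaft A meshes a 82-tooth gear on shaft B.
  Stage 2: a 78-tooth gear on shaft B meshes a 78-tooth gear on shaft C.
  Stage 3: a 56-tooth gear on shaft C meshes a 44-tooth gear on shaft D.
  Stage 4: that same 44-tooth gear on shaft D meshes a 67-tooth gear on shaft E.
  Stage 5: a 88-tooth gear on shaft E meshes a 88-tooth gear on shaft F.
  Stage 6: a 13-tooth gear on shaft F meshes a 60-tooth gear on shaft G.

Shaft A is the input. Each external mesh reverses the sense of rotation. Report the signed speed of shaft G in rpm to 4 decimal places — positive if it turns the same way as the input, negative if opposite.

Stage 1 [96T→82T]: ω = 887.0000×96/82 = 1038.4390 rpm, dir flips to −; running = −1038.4390
Stage 2 [78T→78T]: ω = 1038.4390×78/78 = 1038.4390 rpm, dir flips to +; running = +1038.4390
Stage 3 [56T→44T]: ω = 1038.4390×56/44 = 1321.6497 rpm, dir flips to −; running = −1321.6497
Stage 4 [44T→67T]: ω = 1321.6497×44/67 = 867.9490 rpm, dir flips to +; running = +867.9490
Stage 5 [88T→88T]: ω = 867.9490×88/88 = 867.9490 rpm, dir flips to −; running = −867.9490
Stage 6 [13T→60T]: ω = 867.9490×13/60 = 188.0556 rpm, dir flips to +; running = +188.0556

+188.0556 rpm (same as input, |ω| = 188.0556 rpm)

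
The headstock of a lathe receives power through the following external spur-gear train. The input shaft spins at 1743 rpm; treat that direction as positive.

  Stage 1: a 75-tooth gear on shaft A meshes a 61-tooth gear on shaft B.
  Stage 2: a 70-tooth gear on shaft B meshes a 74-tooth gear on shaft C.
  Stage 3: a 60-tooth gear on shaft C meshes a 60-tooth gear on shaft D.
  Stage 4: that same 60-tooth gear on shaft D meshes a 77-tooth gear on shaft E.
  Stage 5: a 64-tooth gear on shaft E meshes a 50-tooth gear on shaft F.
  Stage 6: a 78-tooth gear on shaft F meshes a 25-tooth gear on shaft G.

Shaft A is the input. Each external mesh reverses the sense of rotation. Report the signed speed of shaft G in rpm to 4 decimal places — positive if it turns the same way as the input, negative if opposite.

+6308.4145 rpm (same as input, |ω| = 6308.4145 rpm)

Stage 1 [75T→61T]: ω = 1743.0000×75/61 = 2143.0328 rpm, dir flips to −; running = −2143.0328
Stage 2 [70T→74T]: ω = 2143.0328×70/74 = 2027.1932 rpm, dir flips to +; running = +2027.1932
Stage 3 [60T→60T]: ω = 2027.1932×60/60 = 2027.1932 rpm, dir flips to −; running = −2027.1932
Stage 4 [60T→77T]: ω = 2027.1932×60/77 = 1579.6310 rpm, dir flips to +; running = +1579.6310
Stage 5 [64T→50T]: ω = 1579.6310×64/50 = 2021.9277 rpm, dir flips to −; running = −2021.9277
Stage 6 [78T→25T]: ω = 2021.9277×78/25 = 6308.4145 rpm, dir flips to +; running = +6308.4145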